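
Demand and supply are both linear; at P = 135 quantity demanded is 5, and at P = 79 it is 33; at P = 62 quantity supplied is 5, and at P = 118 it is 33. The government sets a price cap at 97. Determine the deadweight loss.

Demand slope = (79 − 135)/(33 − 5) = −2, so P = 145 − 2Q.
Supply slope = (118 − 62)/(33 − 5) = 2, so P = 52 + 2Q.
Competitive equilibrium: 145 − 2Q = 52 + 2Q → Q* = 23.25, P* = 98.5.
At the ceiling P = 97, quantity supplied = (97 − 52)/2 = 22.5.
Willingness to pay at Q' = 22.5: 145 − 2·22.5 = 100.
ΔQ = 23.25 − 22.5 = 0.75; wedge = 100 − 97 = 3.
Welfare loss = ½ × 0.75 × 3 = 1.125.

1.125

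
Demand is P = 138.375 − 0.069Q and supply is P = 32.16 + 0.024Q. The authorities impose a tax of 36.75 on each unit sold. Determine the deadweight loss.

Competitive equilibrium: 138.375 − 0.069Q = 32.16 + 0.024Q → Q* = 1142.0968, P* = 59.5703.
With the tax, the buyer price exceeds the seller price by 36.75: (138.375 − 0.069Q) − (32.16 + 0.024Q) = 36.75 → Q' = 746.9355.
ΔQ = 1142.0968 − 746.9355 = 395.1613; the wedge equals the tax, 36.75.
Deadweight loss = ½ × 395.1613 × 36.75 = 7261.09.

7261.09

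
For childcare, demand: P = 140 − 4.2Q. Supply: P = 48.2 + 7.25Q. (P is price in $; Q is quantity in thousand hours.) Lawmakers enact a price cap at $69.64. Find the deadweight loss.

$146.59 thousand

Competitive equilibrium: 140 − 4.2Q = 48.2 + 7.25Q → Q* = 8.01747, P* = 106.32664.
At the ceiling P = 69.64, quantity supplied = (69.64 − 48.2)/7.25 = 2.95724.
Willingness to pay at Q' = 2.95724: 140 − 4.2·2.95724 = 127.57959.
ΔQ = 8.01747 − 2.95724 = 5.06023; wedge = 127.57959 − 69.64 = 57.93959.
DWL = ½ × 5.06023 × 57.93959 = $146.59 thousand.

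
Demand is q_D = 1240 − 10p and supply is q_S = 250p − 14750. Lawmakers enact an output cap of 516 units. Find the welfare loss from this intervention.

617.812

In inverse form: demand p = 124 − 0.1q, supply p = 59 + 0.004q.
Competitive equilibrium: 124 − 0.1q = 59 + 0.004q → q* = 625, p* = 61.5.
At q = 516: demand price = 124 − 0.1·516 = 72.4; supply price = 59 + 0.004·516 = 61.064.
Δq = 625 − 516 = 109; wedge = 72.4 − 61.064 = 11.336.
Welfare loss = ½ × 109 × 11.336 = 617.812.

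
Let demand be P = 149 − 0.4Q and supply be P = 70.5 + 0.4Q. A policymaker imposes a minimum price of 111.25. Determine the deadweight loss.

Competitive equilibrium: 149 − 0.4Q = 70.5 + 0.4Q → Q* = 98.125, P* = 109.75.
At the floor P = 111.25, quantity demanded = (149 − 111.25)/0.4 = 94.375.
Sellers' marginal cost at Q' = 94.375: 70.5 + 0.4·94.375 = 108.25.
ΔQ = 98.125 − 94.375 = 3.75; wedge = 111.25 − 108.25 = 3.
The triangle = ½ × 3.75 × 3 = 5.625.

5.625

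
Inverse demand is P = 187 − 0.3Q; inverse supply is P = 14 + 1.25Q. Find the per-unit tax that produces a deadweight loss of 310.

31

Competitive equilibrium: 187 − 0.3Q = 14 + 1.25Q → Q* = 111.6129, P* = 153.5161.
A tax t gives ΔQ = t/1.55 and wedge t, so DWL = t²/3.1.
t²/3.1 = 310 → t² = 961 → t = 31.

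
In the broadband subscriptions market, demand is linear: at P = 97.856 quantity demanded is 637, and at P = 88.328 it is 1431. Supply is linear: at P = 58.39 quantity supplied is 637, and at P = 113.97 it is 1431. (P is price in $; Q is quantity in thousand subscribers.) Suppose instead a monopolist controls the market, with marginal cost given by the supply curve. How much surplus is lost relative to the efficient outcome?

$835.61 thousand

Demand slope = (88.328 − 97.856)/(1431 − 637) = −0.012, so P = 105.5 − 0.012Q.
Supply slope = (113.97 − 58.39)/(1431 − 637) = 0.07, so P = 13.8 + 0.07Q.
Competitive equilibrium: 105.5 − 0.012Q = 13.8 + 0.07Q → Q* = 1118.2927, P* = 92.0805.
Marginal revenue: MR = 105.5 − 0.024Q. Set MR = MC: 105.5 − 0.024Q = 13.8 + 0.07Q → Q_m = 975.5319.
Price P_m = 105.5 − 0.012·975.5319 = 93.7936; MC(Q_m) = 13.8 + 0.07·975.5319 = 82.0872.
Competitive Q* = 1118.2927, so ΔQ = 142.7608; wedge = 93.7936 − 82.0872 = 11.7064.
DWL = ½ × 142.7608 × 11.7064 = $835.61 thousand.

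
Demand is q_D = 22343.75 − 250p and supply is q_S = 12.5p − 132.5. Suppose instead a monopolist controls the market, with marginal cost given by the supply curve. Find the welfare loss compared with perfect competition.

76.32

In inverse form: demand p = 89.375 − 0.004q, supply p = 10.6 + 0.08q.
Competitive equilibrium: 89.375 − 0.004q = 10.6 + 0.08q → q* = 937.7976, p* = 85.6238.
Marginal revenue: MR = 89.375 − 0.008q. Set MR = MC: 89.375 − 0.008q = 10.6 + 0.08q → q_m = 895.1705.
Price p_m = 89.375 − 0.004·895.1705 = 85.7943; MC(q_m) = 10.6 + 0.08·895.1705 = 82.2136.
Competitive q* = 937.7976, so Δq = 42.6271; wedge = 85.7943 − 82.2136 = 3.5807.
Deadweight loss = ½ × 42.6271 × 3.5807 = 76.32.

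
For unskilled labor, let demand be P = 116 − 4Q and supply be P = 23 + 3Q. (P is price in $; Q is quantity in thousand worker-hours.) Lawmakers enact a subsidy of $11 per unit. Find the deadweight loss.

Competitive equilibrium: 116 − 4Q = 23 + 3Q → Q* = 13.2857, P* = 62.8571.
The subsidy lowers effective supply by 11: P = 12 + 3Q.
New quantity: 116 − 4Q = 12 + 3Q → Q' = 14.8571.
Overproduction ΔQ = 14.8571 − 13.2857 = 1.5714; wedge = subsidy = 11.
The triangle = ½ × 1.5714 × 11 = $8.64 thousand.

$8.64 thousand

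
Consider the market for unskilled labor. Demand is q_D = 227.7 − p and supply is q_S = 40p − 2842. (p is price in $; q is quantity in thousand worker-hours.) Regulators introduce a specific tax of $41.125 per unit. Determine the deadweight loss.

$825.01 thousand

In inverse form: demand p = 227.7 − q, supply p = 71.05 + 0.025q.
Competitive equilibrium: 227.7 − q = 71.05 + 0.025q → q* = 152.8293, p* = 74.8707.
With the tax, the buyer price exceeds the seller price by 41.125: (227.7 − q) − (71.05 + 0.025q) = 41.125 → q' = 112.7073.
Δq = 152.8293 − 112.7073 = 40.122; the wedge equals the tax, 41.125.
Deadweight loss = ½ × 40.122 × 41.125 = $825.01 thousand.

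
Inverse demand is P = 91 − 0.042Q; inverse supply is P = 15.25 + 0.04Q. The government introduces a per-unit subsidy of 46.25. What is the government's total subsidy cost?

Competitive equilibrium: 91 − 0.042Q = 15.25 + 0.04Q → Q* = 923.7805, P* = 52.2012.
The subsidy lowers effective supply by 46.25: P = 0.04Q − 31.
New quantity: 91 − 0.042Q = 0.04Q − 31 → Q' = 1487.8049.
Total subsidy cost = 46.25 × 1487.8049 = 68810.98.

68810.98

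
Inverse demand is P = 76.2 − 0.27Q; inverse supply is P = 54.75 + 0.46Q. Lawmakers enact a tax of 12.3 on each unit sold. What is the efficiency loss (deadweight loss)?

103.62

Competitive equilibrium: 76.2 − 0.27Q = 54.75 + 0.46Q → Q* = 29.3836, P* = 68.2664.
With the tax, the buyer price exceeds the seller price by 12.3: (76.2 − 0.27Q) − (54.75 + 0.46Q) = 12.3 → Q' = 12.5342.
ΔQ = 29.3836 − 12.5342 = 16.8494; the wedge equals the tax, 12.3.
Deadweight loss = ½ × 16.8494 × 12.3 = 103.62.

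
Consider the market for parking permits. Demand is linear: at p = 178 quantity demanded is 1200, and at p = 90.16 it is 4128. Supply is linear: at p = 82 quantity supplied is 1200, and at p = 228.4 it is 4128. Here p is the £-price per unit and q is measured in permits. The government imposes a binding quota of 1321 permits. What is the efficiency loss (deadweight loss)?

Demand slope = (90.16 − 178)/(4128 − 1200) = −0.03, so p = 214 − 0.03q.
Supply slope = (228.4 − 82)/(4128 − 1200) = 0.05, so p = 22 + 0.05q.
Competitive equilibrium: 214 − 0.03q = 22 + 0.05q → q* = 2400, p* = 142.
At q = 1321: demand price = 214 − 0.03·1321 = 174.37; supply price = 22 + 0.05·1321 = 88.05.
Δq = 2400 − 1321 = 1079; wedge = 174.37 − 88.05 = 86.32.
DWL = ½ × 1079 × 86.32 = £46569.64.

£46569.64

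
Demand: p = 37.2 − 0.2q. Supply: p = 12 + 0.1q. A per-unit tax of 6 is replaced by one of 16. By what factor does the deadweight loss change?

Competitive equilibrium: 37.2 − 0.2q = 12 + 0.1q → q* = 84, p* = 20.4.
For a per-unit tax t: Δq = t/0.3, so DWL = ½·t·(t/0.3) = t²/0.6.
At t = 6: DWL = 60. At t = 16: DWL = 426.667.
Ratio = (16/6)² = 7.111.

7.111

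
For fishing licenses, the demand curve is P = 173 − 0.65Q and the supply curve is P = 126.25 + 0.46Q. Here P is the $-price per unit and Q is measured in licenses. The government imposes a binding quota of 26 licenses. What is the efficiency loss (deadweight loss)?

Competitive equilibrium: 173 − 0.65Q = 126.25 + 0.46Q → Q* = 42.1171, P* = 145.6239.
At Q = 26: demand price = 173 − 0.65·26 = 156.1; supply price = 126.25 + 0.46·26 = 138.21.
ΔQ = 42.1171 − 26 = 16.1171; wedge = 156.1 − 138.21 = 17.89.
DWL = ½ × 16.1171 × 17.89 = $144.17.

$144.17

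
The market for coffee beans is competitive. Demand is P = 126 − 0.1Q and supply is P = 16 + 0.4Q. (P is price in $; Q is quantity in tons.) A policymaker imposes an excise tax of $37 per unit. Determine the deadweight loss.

$1369

Competitive equilibrium: 126 − 0.1Q = 16 + 0.4Q → Q* = 220, P* = 104.
With the tax, the buyer price exceeds the seller price by 37: (126 − 0.1Q) − (16 + 0.4Q) = 37 → Q' = 146.
ΔQ = 220 − 146 = 74; the wedge equals the tax, 37.
Deadweight loss = ½ × 74 × 37 = $1369.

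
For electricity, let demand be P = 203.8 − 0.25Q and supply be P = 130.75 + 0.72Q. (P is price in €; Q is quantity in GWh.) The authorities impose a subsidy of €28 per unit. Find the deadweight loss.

Competitive equilibrium: 203.8 − 0.25Q = 130.75 + 0.72Q → Q* = 75.3093, P* = 184.9727.
The subsidy lowers effective supply by 28: P = 102.75 + 0.72Q.
New quantity: 203.8 − 0.25Q = 102.75 + 0.72Q → Q' = 104.1753.
Overproduction ΔQ = 104.1753 − 75.3093 = 28.866; wedge = subsidy = 28.
Welfare loss = ½ × 28.866 × 28 = €404.12.

€404.12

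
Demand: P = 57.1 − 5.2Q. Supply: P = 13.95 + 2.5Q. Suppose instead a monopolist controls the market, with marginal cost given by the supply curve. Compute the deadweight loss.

Competitive equilibrium: 57.1 − 5.2Q = 13.95 + 2.5Q → Q* = 5.6039, P* = 27.9597.
Marginal revenue: MR = 57.1 − 10.4Q. Set MR = MC: 57.1 − 10.4Q = 13.95 + 2.5Q → Q_m = 3.345.
Price P_m = 57.1 − 5.2·3.345 = 39.706; MC(Q_m) = 13.95 + 2.5·3.345 = 22.3125.
Competitive Q* = 5.6039, so ΔQ = 2.2589; wedge = 39.706 − 22.3125 = 17.3935.
Deadweight loss = ½ × 2.2589 × 17.3935 = 19.65.

19.65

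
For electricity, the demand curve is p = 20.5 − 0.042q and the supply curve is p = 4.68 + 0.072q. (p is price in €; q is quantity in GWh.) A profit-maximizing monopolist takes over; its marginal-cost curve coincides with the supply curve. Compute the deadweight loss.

€79.57

Competitive equilibrium: 20.5 − 0.042q = 4.68 + 0.072q → q* = 138.7719, p* = 14.6716.
Marginal revenue: MR = 20.5 − 0.084q. Set MR = MC: 20.5 − 0.084q = 4.68 + 0.072q → q_m = 101.4103.
Price p_m = 20.5 − 0.042·101.4103 = 16.2408; MC(q_m) = 4.68 + 0.072·101.4103 = 11.9815.
Competitive q* = 138.7719, so Δq = 37.3616; wedge = 16.2408 − 11.9815 = 4.2593.
DWL = ½ × 37.3616 × 4.2593 = €79.57.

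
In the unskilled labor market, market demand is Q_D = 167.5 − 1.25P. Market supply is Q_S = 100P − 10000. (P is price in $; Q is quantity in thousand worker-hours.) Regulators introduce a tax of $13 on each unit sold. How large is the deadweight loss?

In inverse form: demand P = 134 − 0.8Q, supply P = 100 + 0.01Q.
Competitive equilibrium: 134 − 0.8Q = 100 + 0.01Q → Q* = 41.9753, P* = 100.4198.
With the tax, the buyer price exceeds the seller price by 13: (134 − 0.8Q) − (100 + 0.01Q) = 13 → Q' = 25.9259.
ΔQ = 41.9753 − 25.9259 = 16.0494; the wedge equals the tax, 13.
Welfare loss = ½ × 16.0494 × 13 = $104.32 thousand.

$104.32 thousand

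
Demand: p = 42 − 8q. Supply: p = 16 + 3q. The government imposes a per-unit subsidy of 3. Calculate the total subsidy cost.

7.91

Competitive equilibrium: 42 − 8q = 16 + 3q → q* = 2.3636, p* = 23.0909.
The subsidy lowers effective supply by 3: p = 13 + 3q.
New quantity: 42 − 8q = 13 + 3q → q' = 2.6364.
Total subsidy cost = 3 × 2.6364 = 7.91.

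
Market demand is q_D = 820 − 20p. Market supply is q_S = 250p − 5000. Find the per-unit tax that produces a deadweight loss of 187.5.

4.5

In inverse form: demand p = 41 − 0.05q, supply p = 20 + 0.004q.
Competitive equilibrium: 41 − 0.05q = 20 + 0.004q → q* = 388.8889, p* = 21.5556.
A tax t gives Δq = t/0.054 and wedge t, so DWL = t²/0.108.
t²/0.108 = 187.5 → t² = 20.25 → t = 4.5.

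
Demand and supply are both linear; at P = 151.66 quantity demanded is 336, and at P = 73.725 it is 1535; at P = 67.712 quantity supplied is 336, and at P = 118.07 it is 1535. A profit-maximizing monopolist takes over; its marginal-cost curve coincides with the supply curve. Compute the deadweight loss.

Demand slope = (73.725 − 151.66)/(1535 − 336) = −0.065, so P = 173.5 − 0.065Q.
Supply slope = (118.07 − 67.712)/(1535 − 336) = 0.042, so P = 53.6 + 0.042Q.
Competitive equilibrium: 173.5 − 0.065Q = 53.6 + 0.042Q → Q* = 1120.56075, P* = 100.66355.
Marginal revenue: MR = 173.5 − 0.13Q. Set MR = MC: 173.5 − 0.13Q = 53.6 + 0.042Q → Q_m = 697.09302.
Price P_m = 173.5 − 0.065·697.09302 = 128.18895; MC(Q_m) = 53.6 + 0.042·697.09302 = 82.87791.
Competitive Q* = 1120.56075, so ΔQ = 423.46773; wedge = 128.18895 − 82.87791 = 45.31104.
DWL = ½ × 423.46773 × 45.31104 = 9593.88.

9593.88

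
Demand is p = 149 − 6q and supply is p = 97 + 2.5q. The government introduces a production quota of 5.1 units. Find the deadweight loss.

Competitive equilibrium: 149 − 6q = 97 + 2.5q → q* = 6.1176, p* = 112.2941.
At q = 5.1: demand price = 149 − 6·5.1 = 118.4; supply price = 97 + 2.5·5.1 = 109.75.
Δq = 6.1176 − 5.1 = 1.0176; wedge = 118.4 − 109.75 = 8.65.
The triangle = ½ × 1.0176 × 8.65 = 4.40.

4.40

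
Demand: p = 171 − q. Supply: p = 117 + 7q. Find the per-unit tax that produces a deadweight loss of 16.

Competitive equilibrium: 171 − q = 117 + 7q → q* = 6.75, p* = 164.25.
A tax t gives Δq = t/8 and wedge t, so DWL = t²/16.
t²/16 = 16 → t² = 256 → t = 16.

16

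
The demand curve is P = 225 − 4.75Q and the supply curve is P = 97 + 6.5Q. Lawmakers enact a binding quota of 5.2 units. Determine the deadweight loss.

214.68

Competitive equilibrium: 225 − 4.75Q = 97 + 6.5Q → Q* = 11.3778, P* = 170.9556.
At Q = 5.2: demand price = 225 − 4.75·5.2 = 200.3; supply price = 97 + 6.5·5.2 = 130.8.
ΔQ = 11.3778 − 5.2 = 6.1778; wedge = 200.3 − 130.8 = 69.5.
The triangle = ½ × 6.1778 × 69.5 = 214.68.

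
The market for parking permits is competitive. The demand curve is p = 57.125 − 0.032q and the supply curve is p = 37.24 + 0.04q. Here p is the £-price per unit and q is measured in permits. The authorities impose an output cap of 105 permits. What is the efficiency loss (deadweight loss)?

£1054.90

Competitive equilibrium: 57.125 − 0.032q = 37.24 + 0.04q → q* = 276.1806, p* = 48.2872.
At q = 105: demand price = 57.125 − 0.032·105 = 53.765; supply price = 37.24 + 0.04·105 = 41.44.
Δq = 276.1806 − 105 = 171.1806; wedge = 53.765 − 41.44 = 12.325.
Welfare loss = ½ × 171.1806 × 12.325 = £1054.90.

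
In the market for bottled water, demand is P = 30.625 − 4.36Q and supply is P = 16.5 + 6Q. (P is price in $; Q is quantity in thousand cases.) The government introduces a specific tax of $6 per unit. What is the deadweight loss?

Competitive equilibrium: 30.625 − 4.36Q = 16.5 + 6Q → Q* = 1.3634, P* = 24.6805.
With the tax, the buyer price exceeds the seller price by 6: (30.625 − 4.36Q) − (16.5 + 6Q) = 6 → Q' = 0.7843.
ΔQ = 1.3634 − 0.7843 = 0.5791; the wedge equals the tax, 6.
Deadweight loss = ½ × 0.5791 × 6 = $1.74 thousand.

$1.74 thousand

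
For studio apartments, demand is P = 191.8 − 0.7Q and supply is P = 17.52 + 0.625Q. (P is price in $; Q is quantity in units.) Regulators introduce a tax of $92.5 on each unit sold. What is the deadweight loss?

$3228.77

Competitive equilibrium: 191.8 − 0.7Q = 17.52 + 0.625Q → Q* = 131.5321, P* = 99.7275.
With the tax, the buyer price exceeds the seller price by 92.5: (191.8 − 0.7Q) − (17.52 + 0.625Q) = 92.5 → Q' = 61.7208.
ΔQ = 131.5321 − 61.7208 = 69.8113; the wedge equals the tax, 92.5.
Deadweight loss = ½ × 69.8113 × 92.5 = $3228.77.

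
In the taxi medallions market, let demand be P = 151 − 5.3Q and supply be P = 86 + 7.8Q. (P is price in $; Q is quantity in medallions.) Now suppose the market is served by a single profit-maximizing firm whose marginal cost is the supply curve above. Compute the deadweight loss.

$13.38

Competitive equilibrium: 151 − 5.3Q = 86 + 7.8Q → Q* = 4.9618, P* = 124.7023.
Marginal revenue: MR = 151 − 10.6Q. Set MR = MC: 151 − 10.6Q = 86 + 7.8Q → Q_m = 3.5326.
Price P_m = 151 − 5.3·3.5326 = 132.2772; MC(Q_m) = 86 + 7.8·3.5326 = 113.5543.
Competitive Q* = 4.9618, so ΔQ = 1.4292; wedge = 132.2772 − 113.5543 = 18.7229.
Deadweight loss = ½ × 1.4292 × 18.7229 = $13.38.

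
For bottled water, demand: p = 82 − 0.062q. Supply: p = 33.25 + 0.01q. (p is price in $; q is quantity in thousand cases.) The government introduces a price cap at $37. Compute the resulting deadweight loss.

$3285.16 thousand

Competitive equilibrium: 82 − 0.062q = 33.25 + 0.01q → q* = 677.0833, p* = 40.0208.
At the ceiling p = 37, quantity supplied = (37 − 33.25)/0.01 = 375.
Willingness to pay at q' = 375: 82 − 0.062·375 = 58.75.
Δq = 677.0833 − 375 = 302.0833; wedge = 58.75 − 37 = 21.75.
Welfare loss = ½ × 302.0833 × 21.75 = $3285.16 thousand.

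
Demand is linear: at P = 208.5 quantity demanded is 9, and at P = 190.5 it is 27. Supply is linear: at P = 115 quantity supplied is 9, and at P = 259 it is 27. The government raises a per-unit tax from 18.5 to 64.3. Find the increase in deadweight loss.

210.68

Demand slope = (190.5 − 208.5)/(27 − 9) = −1, so P = 217.5 − Q.
Supply slope = (259 − 115)/(27 − 9) = 8, so P = 43 + 8Q.
Competitive equilibrium: 217.5 − Q = 43 + 8Q → Q* = 19.3889, P* = 198.1111.
For a per-unit tax t: ΔQ = t/9, so DWL = ½·t·(t/9) = t²/18.
At t = 18.5: DWL = 19.014. At t = 64.3: DWL = 229.694.
Increase = 229.694 − 19.014 = 210.68.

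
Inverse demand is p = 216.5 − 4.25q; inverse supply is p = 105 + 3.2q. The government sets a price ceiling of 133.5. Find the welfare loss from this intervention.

136.80

Competitive equilibrium: 216.5 − 4.25q = 105 + 3.2q → q* = 14.9664, p* = 152.8926.
At the ceiling p = 133.5, quantity supplied = (133.5 − 105)/3.2 = 8.9063.
Willingness to pay at q' = 8.9063: 216.5 − 4.25·8.9063 = 178.6482.
Δq = 14.9664 − 8.9063 = 6.0601; wedge = 178.6482 − 133.5 = 45.1482.
Deadweight loss = ½ × 6.0601 × 45.1482 = 136.80.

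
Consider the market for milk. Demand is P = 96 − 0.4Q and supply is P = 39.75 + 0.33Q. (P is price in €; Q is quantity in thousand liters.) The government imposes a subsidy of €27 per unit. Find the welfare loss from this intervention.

Competitive equilibrium: 96 − 0.4Q = 39.75 + 0.33Q → Q* = 77.0548, P* = 65.1781.
The subsidy lowers effective supply by 27: P = 12.75 + 0.33Q.
New quantity: 96 − 0.4Q = 12.75 + 0.33Q → Q' = 114.0411.
Overproduction ΔQ = 114.0411 − 77.0548 = 36.9863; wedge = subsidy = 27.
The triangle = ½ × 36.9863 × 27 = €499.32 thousand.

€499.32 thousand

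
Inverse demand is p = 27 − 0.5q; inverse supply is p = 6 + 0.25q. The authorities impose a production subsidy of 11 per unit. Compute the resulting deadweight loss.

80.67

Competitive equilibrium: 27 − 0.5q = 6 + 0.25q → q* = 28, p* = 13.
The subsidy lowers effective supply by 11: p = 0.25q − 5.
New quantity: 27 − 0.5q = 0.25q − 5 → q' = 42.6667.
Overproduction Δq = 42.6667 − 28 = 14.6667; wedge = subsidy = 11.
DWL = ½ × 14.6667 × 11 = 80.67.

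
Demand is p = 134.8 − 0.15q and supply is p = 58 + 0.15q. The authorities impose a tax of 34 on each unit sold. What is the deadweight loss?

Competitive equilibrium: 134.8 − 0.15q = 58 + 0.15q → q* = 256, p* = 96.4.
With the tax, the buyer price exceeds the seller price by 34: (134.8 − 0.15q) − (58 + 0.15q) = 34 → q' = 142.6667.
Δq = 256 − 142.6667 = 113.3333; the wedge equals the tax, 34.
DWL = ½ × 113.3333 × 34 = 1926.67.

1926.67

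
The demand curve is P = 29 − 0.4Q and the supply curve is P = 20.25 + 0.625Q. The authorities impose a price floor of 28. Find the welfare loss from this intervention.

18.68

Competitive equilibrium: 29 − 0.4Q = 20.25 + 0.625Q → Q* = 8.5366, P* = 25.5854.
At the floor P = 28, quantity demanded = (29 − 28)/0.4 = 2.5.
Sellers' marginal cost at Q' = 2.5: 20.25 + 0.625·2.5 = 21.8125.
ΔQ = 8.5366 − 2.5 = 6.0366; wedge = 28 − 21.8125 = 6.1875.
The triangle = ½ × 6.0366 × 6.1875 = 18.68.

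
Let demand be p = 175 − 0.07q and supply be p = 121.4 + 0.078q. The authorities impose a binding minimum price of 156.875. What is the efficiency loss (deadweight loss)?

Competitive equilibrium: 175 − 0.07q = 121.4 + 0.078q → q* = 362.1622, p* = 149.6486.
At the floor p = 156.875, quantity demanded = (175 − 156.875)/0.07 = 258.9286.
Sellers' marginal cost at q' = 258.9286: 121.4 + 0.078·258.9286 = 141.5964.
Δq = 362.1622 − 258.9286 = 103.2336; wedge = 156.875 − 141.5964 = 15.2786.
Deadweight loss = ½ × 103.2336 × 15.2786 = 788.63.

788.63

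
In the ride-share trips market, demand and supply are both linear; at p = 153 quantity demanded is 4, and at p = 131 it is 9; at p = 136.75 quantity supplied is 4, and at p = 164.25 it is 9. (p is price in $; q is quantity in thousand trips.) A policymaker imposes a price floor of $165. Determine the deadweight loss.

Demand slope = (131 − 153)/(9 − 4) = −4.4, so p = 170.6 − 4.4q.
Supply slope = (164.25 − 136.75)/(9 − 4) = 5.5, so p = 114.75 + 5.5q.
Competitive equilibrium: 170.6 − 4.4q = 114.75 + 5.5q → q* = 5.6414, p* = 145.7778.
At the floor p = 165, quantity demanded = (170.6 − 165)/4.4 = 1.2727.
Sellers' marginal cost at q' = 1.2727: 114.75 + 5.5·1.2727 = 121.7499.
Δq = 5.6414 − 1.2727 = 4.3687; wedge = 165 − 121.7499 = 43.2501.
Deadweight loss = ½ × 4.3687 × 43.2501 = $94.47 thousand.

$94.47 thousand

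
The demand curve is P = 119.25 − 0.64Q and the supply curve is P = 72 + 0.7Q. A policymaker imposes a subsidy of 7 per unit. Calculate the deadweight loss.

Competitive equilibrium: 119.25 − 0.64Q = 72 + 0.7Q → Q* = 35.2612, P* = 96.6828.
The subsidy lowers effective supply by 7: P = 65 + 0.7Q.
New quantity: 119.25 − 0.64Q = 65 + 0.7Q → Q' = 40.4851.
Overproduction ΔQ = 40.4851 − 35.2612 = 5.2239; wedge = subsidy = 7.
Welfare loss = ½ × 5.2239 × 7 = 18.28.

18.28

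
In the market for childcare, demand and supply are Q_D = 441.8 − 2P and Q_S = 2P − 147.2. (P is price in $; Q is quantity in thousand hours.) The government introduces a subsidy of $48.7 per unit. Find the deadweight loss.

In inverse form: demand P = 220.9 − 0.5Q, supply P = 73.6 + 0.5Q.
Competitive equilibrium: 220.9 − 0.5Q = 73.6 + 0.5Q → Q* = 147.3, P* = 147.25.
The subsidy lowers effective supply by 48.7: P = 24.9 + 0.5Q.
New quantity: 220.9 − 0.5Q = 24.9 + 0.5Q → Q' = 196.
Overproduction ΔQ = 196 − 147.3 = 48.7; wedge = subsidy = 48.7.
DWL = ½ × 48.7 × 48.7 = $1185.845 thousand.

$1185.845 thousand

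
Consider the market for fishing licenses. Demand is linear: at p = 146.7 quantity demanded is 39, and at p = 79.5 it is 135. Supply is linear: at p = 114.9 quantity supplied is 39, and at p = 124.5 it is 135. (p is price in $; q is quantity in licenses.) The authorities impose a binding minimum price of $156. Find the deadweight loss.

Demand slope = (79.5 − 146.7)/(135 − 39) = −0.7, so p = 174 − 0.7q.
Supply slope = (124.5 − 114.9)/(135 − 39) = 0.1, so p = 111 + 0.1q.
Competitive equilibrium: 174 − 0.7q = 111 + 0.1q → q* = 78.75, p* = 118.875.
At the floor p = 156, quantity demanded = (174 − 156)/0.7 = 25.71429.
Sellers' marginal cost at q' = 25.71429: 111 + 0.1·25.71429 = 113.57143.
Δq = 78.75 − 25.71429 = 53.03571; wedge = 156 − 113.57143 = 42.42857.
DWL = ½ × 53.03571 × 42.42857 = $1125.11.

$1125.11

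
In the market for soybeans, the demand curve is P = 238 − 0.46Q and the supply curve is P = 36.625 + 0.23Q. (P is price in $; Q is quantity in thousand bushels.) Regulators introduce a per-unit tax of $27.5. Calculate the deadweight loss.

$548.01 thousand

Competitive equilibrium: 238 − 0.46Q = 36.625 + 0.23Q → Q* = 291.8478, P* = 103.75.
With the tax, the buyer price exceeds the seller price by 27.5: (238 − 0.46Q) − (36.625 + 0.23Q) = 27.5 → Q' = 251.9928.
ΔQ = 291.8478 − 251.9928 = 39.855; the wedge equals the tax, 27.5.
DWL = ½ × 39.855 × 27.5 = $548.01 thousand.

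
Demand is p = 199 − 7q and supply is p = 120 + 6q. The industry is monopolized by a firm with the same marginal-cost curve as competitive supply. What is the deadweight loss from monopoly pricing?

29.40

Competitive equilibrium: 199 − 7q = 120 + 6q → q* = 6.0769, p* = 156.4615.
Marginal revenue: MR = 199 − 14q. Set MR = MC: 199 − 14q = 120 + 6q → q_m = 3.95.
Price p_m = 199 − 7·3.95 = 171.35; MC(q_m) = 120 + 6·3.95 = 143.7.
Competitive q* = 6.0769, so Δq = 2.1269; wedge = 171.35 − 143.7 = 27.65.
DWL = ½ × 2.1269 × 27.65 = 29.40.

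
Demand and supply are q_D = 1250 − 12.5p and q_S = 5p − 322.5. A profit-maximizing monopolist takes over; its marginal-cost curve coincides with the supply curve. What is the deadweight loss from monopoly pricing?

111.13

In inverse form: demand p = 100 − 0.08q, supply p = 64.5 + 0.2q.
Competitive equilibrium: 100 − 0.08q = 64.5 + 0.2q → q* = 126.7857, p* = 89.8571.
Marginal revenue: MR = 100 − 0.16q. Set MR = MC: 100 − 0.16q = 64.5 + 0.2q → q_m = 98.6111.
Price p_m = 100 − 0.08·98.6111 = 92.1111; MC(q_m) = 64.5 + 0.2·98.6111 = 84.2222.
Competitive q* = 126.7857, so Δq = 28.1746; wedge = 92.1111 − 84.2222 = 7.8889.
DWL = ½ × 28.1746 × 7.8889 = 111.13.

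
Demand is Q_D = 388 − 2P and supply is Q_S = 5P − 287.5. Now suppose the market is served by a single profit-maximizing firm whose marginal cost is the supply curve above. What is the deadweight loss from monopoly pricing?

In inverse form: demand P = 194 − 0.5Q, supply P = 57.5 + 0.2Q.
Competitive equilibrium: 194 − 0.5Q = 57.5 + 0.2Q → Q* = 195, P* = 96.5.
Marginal revenue: MR = 194 − Q. Set MR = MC: 194 − Q = 57.5 + 0.2Q → Q_m = 113.75.
Price P_m = 194 − 0.5·113.75 = 137.125; MC(Q_m) = 57.5 + 0.2·113.75 = 80.25.
Competitive Q* = 195, so ΔQ = 81.25; wedge = 137.125 − 80.25 = 56.875.
Welfare loss = ½ × 81.25 × 56.875 = 2310.55.

2310.55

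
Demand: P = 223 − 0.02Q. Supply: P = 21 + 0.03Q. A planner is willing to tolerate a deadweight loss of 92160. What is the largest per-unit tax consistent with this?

96

Competitive equilibrium: 223 − 0.02Q = 21 + 0.03Q → Q* = 4040, P* = 142.2.
A tax t gives ΔQ = t/0.05 and wedge t, so DWL = t²/0.1.
t²/0.1 = 92160 → t² = 9216 → t = 96.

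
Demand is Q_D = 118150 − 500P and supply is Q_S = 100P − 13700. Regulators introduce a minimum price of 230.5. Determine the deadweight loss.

173343.75

In inverse form: demand P = 236.3 − 0.002Q, supply P = 137 + 0.01Q.
Competitive equilibrium: 236.3 − 0.002Q = 137 + 0.01Q → Q* = 8275, P* = 219.75.
At the floor P = 230.5, quantity demanded = (236.3 − 230.5)/0.002 = 2900.
Sellers' marginal cost at Q' = 2900: 137 + 0.01·2900 = 166.
ΔQ = 8275 − 2900 = 5375; wedge = 230.5 − 166 = 64.5.
DWL = ½ × 5375 × 64.5 = 173343.75.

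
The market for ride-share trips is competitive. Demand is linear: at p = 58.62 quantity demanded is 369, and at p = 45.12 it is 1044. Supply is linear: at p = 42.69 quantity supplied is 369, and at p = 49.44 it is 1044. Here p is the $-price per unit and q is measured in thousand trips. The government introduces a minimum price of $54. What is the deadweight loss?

Demand slope = (45.12 − 58.62)/(1044 − 369) = −0.02, so p = 66 − 0.02q.
Supply slope = (49.44 − 42.69)/(1044 − 369) = 0.01, so p = 39 + 0.01q.
Competitive equilibrium: 66 − 0.02q = 39 + 0.01q → q* = 900, p* = 48.
At the floor p = 54, quantity demanded = (66 − 54)/0.02 = 600.
Sellers' marginal cost at q' = 600: 39 + 0.01·600 = 45.
Δq = 900 − 600 = 300; wedge = 54 − 45 = 9.
DWL = ½ × 300 × 9 = $1350 thousand.

$1350 thousand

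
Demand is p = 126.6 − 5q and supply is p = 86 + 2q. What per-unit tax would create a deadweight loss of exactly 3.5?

Competitive equilibrium: 126.6 − 5q = 86 + 2q → q* = 5.8, p* = 97.6.
A tax t gives Δq = t/7 and wedge t, so DWL = t²/14.
t²/14 = 3.5 → t² = 49 → t = 7.

7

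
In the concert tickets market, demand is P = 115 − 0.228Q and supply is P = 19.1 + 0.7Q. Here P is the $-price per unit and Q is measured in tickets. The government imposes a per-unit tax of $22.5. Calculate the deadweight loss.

Competitive equilibrium: 115 − 0.228Q = 19.1 + 0.7Q → Q* = 103.3405, P* = 91.4384.
With the tax, the buyer price exceeds the seller price by 22.5: (115 − 0.228Q) − (19.1 + 0.7Q) = 22.5 → Q' = 79.0948.
ΔQ = 103.3405 − 79.0948 = 24.2457; the wedge equals the tax, 22.5.
Welfare loss = ½ × 24.2457 × 22.5 = $272.76.

$272.76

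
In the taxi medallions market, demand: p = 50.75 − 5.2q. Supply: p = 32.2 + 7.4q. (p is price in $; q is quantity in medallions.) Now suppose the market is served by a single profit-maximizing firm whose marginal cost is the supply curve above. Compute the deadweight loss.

Competitive equilibrium: 50.75 − 5.2q = 32.2 + 7.4q → q* = 1.4722, p* = 43.0944.
Marginal revenue: MR = 50.75 − 10.4q. Set MR = MC: 50.75 − 10.4q = 32.2 + 7.4q → q_m = 1.0421.
Price p_m = 50.75 − 5.2·1.0421 = 45.3311; MC(q_m) = 32.2 + 7.4·1.0421 = 39.9115.
Competitive q* = 1.4722, so Δq = 0.4301; wedge = 45.3311 − 39.9115 = 5.4196.
Deadweight loss = ½ × 0.4301 × 5.4196 = $1.17.

$1.17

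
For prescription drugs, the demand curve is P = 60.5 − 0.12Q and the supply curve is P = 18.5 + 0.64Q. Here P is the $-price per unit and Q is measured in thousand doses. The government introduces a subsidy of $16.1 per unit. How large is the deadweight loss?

Competitive equilibrium: 60.5 − 0.12Q = 18.5 + 0.64Q → Q* = 55.2632, P* = 53.8684.
The subsidy lowers effective supply by 16.1: P = 2.4 + 0.64Q.
New quantity: 60.5 − 0.12Q = 2.4 + 0.64Q → Q' = 76.4474.
Overproduction ΔQ = 76.4474 − 55.2632 = 21.1842; wedge = subsidy = 16.1.
Welfare loss = ½ × 21.1842 × 16.1 = $170.53 thousand.

$170.53 thousand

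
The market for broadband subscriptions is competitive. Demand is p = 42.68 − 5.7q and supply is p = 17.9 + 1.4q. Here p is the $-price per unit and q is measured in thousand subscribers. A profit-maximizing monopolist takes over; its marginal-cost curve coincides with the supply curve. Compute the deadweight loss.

Competitive equilibrium: 42.68 − 5.7q = 17.9 + 1.4q → q* = 3.4901, p* = 22.7862.
Marginal revenue: MR = 42.68 − 11.4q. Set MR = MC: 42.68 − 11.4q = 17.9 + 1.4q → q_m = 1.9359.
Price p_m = 42.68 − 5.7·1.9359 = 31.6454; MC(q_m) = 17.9 + 1.4·1.9359 = 20.6103.
Competitive q* = 3.4901, so Δq = 1.5542; wedge = 31.6454 − 20.6103 = 11.0351.
Welfare loss = ½ × 1.5542 × 11.0351 = $8.58 thousand.

$8.58 thousand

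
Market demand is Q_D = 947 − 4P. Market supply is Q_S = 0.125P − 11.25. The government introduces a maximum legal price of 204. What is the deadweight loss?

In inverse form: demand P = 236.75 − 0.25Q, supply P = 90 + 8Q.
Competitive equilibrium: 236.75 − 0.25Q = 90 + 8Q → Q* = 17.7879, P* = 232.303.
At the ceiling P = 204, quantity supplied = (204 − 90)/8 = 14.25.
Willingness to pay at Q' = 14.25: 236.75 − 0.25·14.25 = 233.1875.
ΔQ = 17.7879 − 14.25 = 3.5379; wedge = 233.1875 − 204 = 29.1875.
DWL = ½ × 3.5379 × 29.1875 = 51.63.

51.63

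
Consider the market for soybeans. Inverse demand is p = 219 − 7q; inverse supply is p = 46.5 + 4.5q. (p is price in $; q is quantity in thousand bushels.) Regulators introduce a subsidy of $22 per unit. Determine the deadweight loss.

Competitive equilibrium: 219 − 7q = 46.5 + 4.5q → q* = 15, p* = 114.
The subsidy lowers effective supply by 22: p = 24.5 + 4.5q.
New quantity: 219 − 7q = 24.5 + 4.5q → q' = 16.913.
Overproduction Δq = 16.913 − 15 = 1.913; wedge = subsidy = 22.
Welfare loss = ½ × 1.913 × 22 = $21.04 thousand.

$21.04 thousand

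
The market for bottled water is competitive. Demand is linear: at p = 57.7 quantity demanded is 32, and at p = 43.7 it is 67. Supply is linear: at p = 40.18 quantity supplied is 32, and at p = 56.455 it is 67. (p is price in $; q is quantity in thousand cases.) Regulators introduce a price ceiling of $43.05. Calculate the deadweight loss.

Demand slope = (43.7 − 57.7)/(67 − 32) = −0.4, so p = 70.5 − 0.4q.
Supply slope = (56.455 − 40.18)/(67 − 32) = 0.465, so p = 25.3 + 0.465q.
Competitive equilibrium: 70.5 − 0.4q = 25.3 + 0.465q → q* = 52.2543, p* = 49.5983.
At the ceiling p = 43.05, quantity supplied = (43.05 − 25.3)/0.465 = 38.172.
Willingness to pay at q' = 38.172: 70.5 − 0.4·38.172 = 55.2312.
Δq = 52.2543 − 38.172 = 14.0823; wedge = 55.2312 − 43.05 = 12.1812.
Welfare loss = ½ × 14.0823 × 12.1812 = $85.77 thousand.

$85.77 thousand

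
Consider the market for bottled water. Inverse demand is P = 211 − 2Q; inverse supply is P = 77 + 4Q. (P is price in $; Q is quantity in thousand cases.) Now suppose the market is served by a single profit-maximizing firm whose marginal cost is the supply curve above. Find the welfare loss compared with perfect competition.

$93.52 thousand

Competitive equilibrium: 211 − 2Q = 77 + 4Q → Q* = 22.3333, P* = 166.3333.
Marginal revenue: MR = 211 − 4Q. Set MR = MC: 211 − 4Q = 77 + 4Q → Q_m = 16.75.
Price P_m = 211 − 2·16.75 = 177.5; MC(Q_m) = 77 + 4·16.75 = 144.
Competitive Q* = 22.3333, so ΔQ = 5.5833; wedge = 177.5 − 144 = 33.5.
Welfare loss = ½ × 5.5833 × 33.5 = $93.52 thousand.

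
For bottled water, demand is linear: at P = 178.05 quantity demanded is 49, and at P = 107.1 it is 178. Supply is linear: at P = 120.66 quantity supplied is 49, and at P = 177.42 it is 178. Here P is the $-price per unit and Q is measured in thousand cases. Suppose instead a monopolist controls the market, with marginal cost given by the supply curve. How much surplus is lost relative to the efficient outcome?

Demand slope = (107.1 − 178.05)/(178 − 49) = −0.55, so P = 205 − 0.55Q.
Supply slope = (177.42 − 120.66)/(178 − 49) = 0.44, so P = 99.1 + 0.44Q.
Competitive equilibrium: 205 − 0.55Q = 99.1 + 0.44Q → Q* = 106.9697, P* = 146.16667.
Marginal revenue: MR = 205 − 1.1Q. Set MR = MC: 205 − 1.1Q = 99.1 + 0.44Q → Q_m = 68.76623.
Price P_m = 205 − 0.55·68.76623 = 167.17857; MC(Q_m) = 99.1 + 0.44·68.76623 = 129.35714.
Competitive Q* = 106.9697, so ΔQ = 38.20347; wedge = 167.17857 − 129.35714 = 37.82143.
The triangle = ½ × 38.20347 × 37.82143 = $722.45 thousand.

$722.45 thousand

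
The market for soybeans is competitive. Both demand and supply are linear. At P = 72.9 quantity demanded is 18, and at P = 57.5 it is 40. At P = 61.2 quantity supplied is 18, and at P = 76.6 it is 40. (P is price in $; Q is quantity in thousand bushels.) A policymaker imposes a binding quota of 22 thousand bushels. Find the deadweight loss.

$13.29 thousand

Demand slope = (57.5 − 72.9)/(40 − 18) = −0.7, so P = 85.5 − 0.7Q.
Supply slope = (76.6 − 61.2)/(40 − 18) = 0.7, so P = 48.6 + 0.7Q.
Competitive equilibrium: 85.5 − 0.7Q = 48.6 + 0.7Q → Q* = 26.3571, P* = 67.05.
At Q = 22: demand price = 85.5 − 0.7·22 = 70.1; supply price = 48.6 + 0.7·22 = 64.
ΔQ = 26.3571 − 22 = 4.3571; wedge = 70.1 − 64 = 6.1.
DWL = ½ × 4.3571 × 6.1 = $13.29 thousand.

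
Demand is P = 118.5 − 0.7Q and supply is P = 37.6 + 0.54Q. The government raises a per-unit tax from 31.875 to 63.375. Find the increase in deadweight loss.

1209.83

Competitive equilibrium: 118.5 − 0.7Q = 37.6 + 0.54Q → Q* = 65.2419, P* = 72.8306.
For a per-unit tax t: ΔQ = t/1.24, so DWL = ½·t·(t/1.24) = t²/2.48.
At t = 31.875: DWL = 409.684. At t = 63.375: DWL = 1619.512.
Increase = 1619.512 − 409.684 = 1209.83.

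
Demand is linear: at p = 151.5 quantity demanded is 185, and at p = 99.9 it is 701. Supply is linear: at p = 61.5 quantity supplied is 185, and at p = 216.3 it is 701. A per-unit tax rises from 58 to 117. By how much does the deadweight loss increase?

Demand slope = (99.9 − 151.5)/(701 − 185) = −0.1, so p = 170 − 0.1q.
Supply slope = (216.3 − 61.5)/(701 − 185) = 0.3, so p = 6 + 0.3q.
Competitive equilibrium: 170 − 0.1q = 6 + 0.3q → q* = 410, p* = 129.
For a per-unit tax t: Δq = t/0.4, so DWL = ½·t·(t/0.4) = t²/0.8.
At t = 58: DWL = 4205. At t = 117: DWL = 17111.25.
Increase = 17111.25 − 4205 = 12906.25.

12906.25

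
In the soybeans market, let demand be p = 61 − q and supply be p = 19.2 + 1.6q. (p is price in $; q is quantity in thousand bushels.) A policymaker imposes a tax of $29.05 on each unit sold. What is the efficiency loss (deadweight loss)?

Competitive equilibrium: 61 − q = 19.2 + 1.6q → q* = 16.0769, p* = 44.9231.
With the tax, the buyer price exceeds the seller price by 29.05: (61 − q) − (19.2 + 1.6q) = 29.05 → q' = 4.9038.
Δq = 16.0769 − 4.9038 = 11.1731; the wedge equals the tax, 29.05.
DWL = ½ × 11.1731 × 29.05 = $162.29 thousand.

$162.29 thousand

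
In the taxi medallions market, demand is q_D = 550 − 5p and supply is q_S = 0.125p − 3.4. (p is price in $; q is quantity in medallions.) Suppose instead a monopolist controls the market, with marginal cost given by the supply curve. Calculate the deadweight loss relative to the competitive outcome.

In inverse form: demand p = 110 − 0.2q, supply p = 27.2 + 8q.
Competitive equilibrium: 110 − 0.2q = 27.2 + 8q → q* = 10.0976, p* = 107.9805.
Marginal revenue: MR = 110 − 0.4q. Set MR = MC: 110 − 0.4q = 27.2 + 8q → q_m = 9.8571.
Price p_m = 110 − 0.2·9.8571 = 108.0286; MC(q_m) = 27.2 + 8·9.8571 = 106.0568.
Competitive q* = 10.0976, so Δq = 0.2405; wedge = 108.0286 − 106.0568 = 1.9718.
Welfare loss = ½ × 0.2405 × 1.9718 = $0.24.

$0.24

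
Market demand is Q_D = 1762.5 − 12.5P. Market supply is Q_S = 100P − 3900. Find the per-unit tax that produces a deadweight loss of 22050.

In inverse form: demand P = 141 − 0.08Q, supply P = 39 + 0.01Q.
Competitive equilibrium: 141 − 0.08Q = 39 + 0.01Q → Q* = 1133.3333, P* = 50.3333.
A tax t gives ΔQ = t/0.09 and wedge t, so DWL = t²/0.18.
t²/0.18 = 22050 → t² = 3969 → t = 63.

63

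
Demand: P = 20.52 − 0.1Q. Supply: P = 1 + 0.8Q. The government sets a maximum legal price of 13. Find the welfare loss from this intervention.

Competitive equilibrium: 20.52 − 0.1Q = 1 + 0.8Q → Q* = 21.6889, P* = 18.3511.
At the ceiling P = 13, quantity supplied = (13 − 1)/0.8 = 15.
Willingness to pay at Q' = 15: 20.52 − 0.1·15 = 19.02.
ΔQ = 21.6889 − 15 = 6.6889; wedge = 19.02 − 13 = 6.02.
Deadweight loss = ½ × 6.6889 × 6.02 = 20.13.

20.13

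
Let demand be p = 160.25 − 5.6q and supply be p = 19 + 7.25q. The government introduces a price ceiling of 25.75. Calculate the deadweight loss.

Competitive equilibrium: 160.25 − 5.6q = 19 + 7.25q → q* = 10.9922, p* = 98.6936.
At the ceiling p = 25.75, quantity supplied = (25.75 − 19)/7.25 = 0.931.
Willingness to pay at q' = 0.931: 160.25 − 5.6·0.931 = 155.0364.
Δq = 10.9922 − 0.931 = 10.0612; wedge = 155.0364 − 25.75 = 129.2864.
Welfare loss = ½ × 10.0612 × 129.2864 = 650.39.

650.39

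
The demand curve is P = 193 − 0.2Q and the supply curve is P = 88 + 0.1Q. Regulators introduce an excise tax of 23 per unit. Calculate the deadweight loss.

Competitive equilibrium: 193 − 0.2Q = 88 + 0.1Q → Q* = 350, P* = 123.
With the tax, the buyer price exceeds the seller price by 23: (193 − 0.2Q) − (88 + 0.1Q) = 23 → Q' = 273.3333.
ΔQ = 350 − 273.3333 = 76.6667; the wedge equals the tax, 23.
DWL = ½ × 76.6667 × 23 = 881.67.

881.67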